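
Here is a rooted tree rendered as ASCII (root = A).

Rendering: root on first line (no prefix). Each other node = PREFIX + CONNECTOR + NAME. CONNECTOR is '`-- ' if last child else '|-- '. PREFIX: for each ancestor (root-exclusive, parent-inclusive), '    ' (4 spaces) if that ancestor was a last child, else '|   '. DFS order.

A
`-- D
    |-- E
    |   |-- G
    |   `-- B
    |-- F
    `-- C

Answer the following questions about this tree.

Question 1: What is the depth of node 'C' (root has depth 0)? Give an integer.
Answer: 2

Derivation:
Path from root to C: A -> D -> C
Depth = number of edges = 2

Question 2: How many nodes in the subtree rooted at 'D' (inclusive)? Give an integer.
Subtree rooted at D contains: B, C, D, E, F, G
Count = 6

Answer: 6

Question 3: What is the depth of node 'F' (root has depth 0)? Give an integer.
Path from root to F: A -> D -> F
Depth = number of edges = 2

Answer: 2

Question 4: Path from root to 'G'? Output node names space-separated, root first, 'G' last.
Answer: A D E G

Derivation:
Walk down from root: A -> D -> E -> G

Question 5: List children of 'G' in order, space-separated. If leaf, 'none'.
Node G's children (from adjacency): (leaf)

Answer: none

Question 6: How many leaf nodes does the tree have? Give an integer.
Leaves (nodes with no children): B, C, F, G

Answer: 4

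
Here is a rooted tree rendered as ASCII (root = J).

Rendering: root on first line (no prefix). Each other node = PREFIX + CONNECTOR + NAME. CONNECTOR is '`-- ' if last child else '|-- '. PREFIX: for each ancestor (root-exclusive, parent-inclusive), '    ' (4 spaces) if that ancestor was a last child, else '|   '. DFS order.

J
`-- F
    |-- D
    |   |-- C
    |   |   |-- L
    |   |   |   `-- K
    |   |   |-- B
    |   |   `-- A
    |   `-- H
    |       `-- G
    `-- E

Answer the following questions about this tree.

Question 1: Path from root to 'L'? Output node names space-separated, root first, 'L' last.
Walk down from root: J -> F -> D -> C -> L

Answer: J F D C L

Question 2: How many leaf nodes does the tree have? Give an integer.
Answer: 5

Derivation:
Leaves (nodes with no children): A, B, E, G, K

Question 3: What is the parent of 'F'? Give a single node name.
Scan adjacency: F appears as child of J

Answer: J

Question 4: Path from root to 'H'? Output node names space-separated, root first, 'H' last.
Walk down from root: J -> F -> D -> H

Answer: J F D H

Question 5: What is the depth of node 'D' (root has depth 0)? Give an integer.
Path from root to D: J -> F -> D
Depth = number of edges = 2

Answer: 2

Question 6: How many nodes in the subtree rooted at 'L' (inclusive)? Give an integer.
Subtree rooted at L contains: K, L
Count = 2

Answer: 2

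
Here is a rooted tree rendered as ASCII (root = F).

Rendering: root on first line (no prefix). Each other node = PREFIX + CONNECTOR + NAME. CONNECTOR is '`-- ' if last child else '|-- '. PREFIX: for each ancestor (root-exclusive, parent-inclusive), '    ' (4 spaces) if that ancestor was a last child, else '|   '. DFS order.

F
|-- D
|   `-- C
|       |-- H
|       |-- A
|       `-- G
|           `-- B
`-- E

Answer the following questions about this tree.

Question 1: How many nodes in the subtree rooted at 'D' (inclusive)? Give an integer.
Subtree rooted at D contains: A, B, C, D, G, H
Count = 6

Answer: 6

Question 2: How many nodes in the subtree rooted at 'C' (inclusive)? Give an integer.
Answer: 5

Derivation:
Subtree rooted at C contains: A, B, C, G, H
Count = 5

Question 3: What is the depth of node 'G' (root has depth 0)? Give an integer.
Path from root to G: F -> D -> C -> G
Depth = number of edges = 3

Answer: 3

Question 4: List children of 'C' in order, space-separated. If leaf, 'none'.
Node C's children (from adjacency): H, A, G

Answer: H A G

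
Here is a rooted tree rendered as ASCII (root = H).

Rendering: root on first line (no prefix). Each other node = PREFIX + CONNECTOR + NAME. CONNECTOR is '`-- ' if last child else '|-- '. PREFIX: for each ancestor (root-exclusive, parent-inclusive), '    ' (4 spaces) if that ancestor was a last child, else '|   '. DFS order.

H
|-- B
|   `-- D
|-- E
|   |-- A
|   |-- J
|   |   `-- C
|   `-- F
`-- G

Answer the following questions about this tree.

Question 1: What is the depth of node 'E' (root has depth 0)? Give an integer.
Path from root to E: H -> E
Depth = number of edges = 1

Answer: 1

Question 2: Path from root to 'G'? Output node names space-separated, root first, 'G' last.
Answer: H G

Derivation:
Walk down from root: H -> G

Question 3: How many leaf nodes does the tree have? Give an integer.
Answer: 5

Derivation:
Leaves (nodes with no children): A, C, D, F, G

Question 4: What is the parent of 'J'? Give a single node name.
Scan adjacency: J appears as child of E

Answer: E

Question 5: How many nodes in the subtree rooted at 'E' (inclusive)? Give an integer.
Subtree rooted at E contains: A, C, E, F, J
Count = 5

Answer: 5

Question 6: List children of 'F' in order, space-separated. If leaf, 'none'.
Answer: none

Derivation:
Node F's children (from adjacency): (leaf)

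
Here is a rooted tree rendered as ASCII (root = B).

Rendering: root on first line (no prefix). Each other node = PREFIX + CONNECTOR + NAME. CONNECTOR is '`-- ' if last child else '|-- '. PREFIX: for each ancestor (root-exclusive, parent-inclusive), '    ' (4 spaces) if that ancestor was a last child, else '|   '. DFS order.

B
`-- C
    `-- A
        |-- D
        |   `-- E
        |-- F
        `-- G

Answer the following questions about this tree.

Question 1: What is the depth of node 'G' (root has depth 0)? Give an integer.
Answer: 3

Derivation:
Path from root to G: B -> C -> A -> G
Depth = number of edges = 3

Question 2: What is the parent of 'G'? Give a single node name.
Answer: A

Derivation:
Scan adjacency: G appears as child of A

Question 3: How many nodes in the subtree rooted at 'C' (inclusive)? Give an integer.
Answer: 6

Derivation:
Subtree rooted at C contains: A, C, D, E, F, G
Count = 6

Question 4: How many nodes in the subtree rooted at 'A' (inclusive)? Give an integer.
Subtree rooted at A contains: A, D, E, F, G
Count = 5

Answer: 5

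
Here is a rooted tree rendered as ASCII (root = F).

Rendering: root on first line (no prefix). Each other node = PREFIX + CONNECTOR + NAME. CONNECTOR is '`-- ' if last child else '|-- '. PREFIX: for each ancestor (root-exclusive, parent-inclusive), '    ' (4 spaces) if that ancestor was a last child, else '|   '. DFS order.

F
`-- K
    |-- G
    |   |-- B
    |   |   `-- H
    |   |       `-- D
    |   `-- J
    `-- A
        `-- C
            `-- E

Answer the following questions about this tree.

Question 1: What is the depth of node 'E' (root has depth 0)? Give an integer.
Path from root to E: F -> K -> A -> C -> E
Depth = number of edges = 4

Answer: 4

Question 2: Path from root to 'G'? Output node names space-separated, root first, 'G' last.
Answer: F K G

Derivation:
Walk down from root: F -> K -> G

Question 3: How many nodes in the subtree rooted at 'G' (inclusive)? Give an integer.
Answer: 5

Derivation:
Subtree rooted at G contains: B, D, G, H, J
Count = 5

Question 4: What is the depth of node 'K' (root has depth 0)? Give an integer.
Path from root to K: F -> K
Depth = number of edges = 1

Answer: 1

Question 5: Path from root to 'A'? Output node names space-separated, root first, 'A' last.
Answer: F K A

Derivation:
Walk down from root: F -> K -> A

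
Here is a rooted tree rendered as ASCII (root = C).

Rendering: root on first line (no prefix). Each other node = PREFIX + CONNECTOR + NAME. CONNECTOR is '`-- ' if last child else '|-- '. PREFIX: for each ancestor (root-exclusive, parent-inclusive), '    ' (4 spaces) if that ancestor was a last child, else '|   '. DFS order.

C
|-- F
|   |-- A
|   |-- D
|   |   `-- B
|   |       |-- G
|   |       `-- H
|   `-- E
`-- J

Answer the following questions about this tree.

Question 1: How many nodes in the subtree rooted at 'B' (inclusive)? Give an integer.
Subtree rooted at B contains: B, G, H
Count = 3

Answer: 3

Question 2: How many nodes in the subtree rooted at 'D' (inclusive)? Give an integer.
Answer: 4

Derivation:
Subtree rooted at D contains: B, D, G, H
Count = 4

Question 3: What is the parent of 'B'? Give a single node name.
Answer: D

Derivation:
Scan adjacency: B appears as child of D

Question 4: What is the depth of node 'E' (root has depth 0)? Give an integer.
Answer: 2

Derivation:
Path from root to E: C -> F -> E
Depth = number of edges = 2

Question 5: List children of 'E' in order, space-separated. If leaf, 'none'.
Node E's children (from adjacency): (leaf)

Answer: none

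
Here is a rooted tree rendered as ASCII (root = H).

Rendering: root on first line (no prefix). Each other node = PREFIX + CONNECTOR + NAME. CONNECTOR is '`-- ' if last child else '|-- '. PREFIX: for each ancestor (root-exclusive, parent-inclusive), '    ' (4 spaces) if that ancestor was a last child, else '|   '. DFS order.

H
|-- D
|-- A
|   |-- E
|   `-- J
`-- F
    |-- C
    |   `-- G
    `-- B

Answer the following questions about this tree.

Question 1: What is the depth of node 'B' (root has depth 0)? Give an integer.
Path from root to B: H -> F -> B
Depth = number of edges = 2

Answer: 2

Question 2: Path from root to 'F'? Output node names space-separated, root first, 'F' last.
Answer: H F

Derivation:
Walk down from root: H -> F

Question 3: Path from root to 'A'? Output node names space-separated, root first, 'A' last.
Walk down from root: H -> A

Answer: H A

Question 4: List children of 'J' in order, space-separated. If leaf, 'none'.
Node J's children (from adjacency): (leaf)

Answer: none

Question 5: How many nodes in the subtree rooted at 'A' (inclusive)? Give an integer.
Answer: 3

Derivation:
Subtree rooted at A contains: A, E, J
Count = 3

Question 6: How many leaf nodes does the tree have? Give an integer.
Leaves (nodes with no children): B, D, E, G, J

Answer: 5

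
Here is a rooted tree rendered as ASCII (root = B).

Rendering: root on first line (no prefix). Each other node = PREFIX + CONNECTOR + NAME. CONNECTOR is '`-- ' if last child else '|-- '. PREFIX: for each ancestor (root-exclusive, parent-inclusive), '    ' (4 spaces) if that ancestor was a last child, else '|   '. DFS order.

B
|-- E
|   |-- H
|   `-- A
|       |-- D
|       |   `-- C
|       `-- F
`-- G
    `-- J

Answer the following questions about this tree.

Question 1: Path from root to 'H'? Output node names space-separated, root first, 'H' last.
Answer: B E H

Derivation:
Walk down from root: B -> E -> H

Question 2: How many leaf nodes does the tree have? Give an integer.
Answer: 4

Derivation:
Leaves (nodes with no children): C, F, H, J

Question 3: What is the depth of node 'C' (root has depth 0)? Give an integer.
Answer: 4

Derivation:
Path from root to C: B -> E -> A -> D -> C
Depth = number of edges = 4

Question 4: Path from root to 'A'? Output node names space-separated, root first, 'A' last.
Answer: B E A

Derivation:
Walk down from root: B -> E -> A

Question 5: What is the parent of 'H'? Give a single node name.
Scan adjacency: H appears as child of E

Answer: E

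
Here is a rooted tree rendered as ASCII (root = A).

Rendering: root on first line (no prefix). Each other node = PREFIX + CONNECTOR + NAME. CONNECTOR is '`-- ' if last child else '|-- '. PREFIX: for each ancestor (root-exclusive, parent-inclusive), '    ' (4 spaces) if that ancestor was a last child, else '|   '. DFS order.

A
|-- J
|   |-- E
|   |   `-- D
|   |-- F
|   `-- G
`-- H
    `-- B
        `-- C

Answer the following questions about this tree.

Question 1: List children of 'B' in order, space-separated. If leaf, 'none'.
Answer: C

Derivation:
Node B's children (from adjacency): C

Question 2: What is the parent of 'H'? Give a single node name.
Scan adjacency: H appears as child of A

Answer: A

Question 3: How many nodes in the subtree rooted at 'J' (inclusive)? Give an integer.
Answer: 5

Derivation:
Subtree rooted at J contains: D, E, F, G, J
Count = 5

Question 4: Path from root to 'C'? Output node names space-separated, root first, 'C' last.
Walk down from root: A -> H -> B -> C

Answer: A H B C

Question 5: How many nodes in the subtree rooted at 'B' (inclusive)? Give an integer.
Subtree rooted at B contains: B, C
Count = 2

Answer: 2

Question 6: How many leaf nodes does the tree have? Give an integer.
Leaves (nodes with no children): C, D, F, G

Answer: 4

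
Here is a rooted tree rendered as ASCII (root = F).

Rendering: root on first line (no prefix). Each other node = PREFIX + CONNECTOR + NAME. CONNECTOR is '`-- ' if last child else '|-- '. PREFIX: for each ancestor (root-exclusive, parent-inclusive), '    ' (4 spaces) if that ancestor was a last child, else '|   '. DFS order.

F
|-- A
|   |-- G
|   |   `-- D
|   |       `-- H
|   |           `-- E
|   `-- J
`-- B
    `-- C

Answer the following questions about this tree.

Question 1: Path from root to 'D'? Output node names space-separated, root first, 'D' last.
Answer: F A G D

Derivation:
Walk down from root: F -> A -> G -> D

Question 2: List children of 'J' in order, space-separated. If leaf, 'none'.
Answer: none

Derivation:
Node J's children (from adjacency): (leaf)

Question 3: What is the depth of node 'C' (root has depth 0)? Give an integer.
Path from root to C: F -> B -> C
Depth = number of edges = 2

Answer: 2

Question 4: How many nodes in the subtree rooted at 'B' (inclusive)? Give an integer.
Answer: 2

Derivation:
Subtree rooted at B contains: B, C
Count = 2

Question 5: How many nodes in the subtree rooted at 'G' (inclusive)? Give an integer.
Answer: 4

Derivation:
Subtree rooted at G contains: D, E, G, H
Count = 4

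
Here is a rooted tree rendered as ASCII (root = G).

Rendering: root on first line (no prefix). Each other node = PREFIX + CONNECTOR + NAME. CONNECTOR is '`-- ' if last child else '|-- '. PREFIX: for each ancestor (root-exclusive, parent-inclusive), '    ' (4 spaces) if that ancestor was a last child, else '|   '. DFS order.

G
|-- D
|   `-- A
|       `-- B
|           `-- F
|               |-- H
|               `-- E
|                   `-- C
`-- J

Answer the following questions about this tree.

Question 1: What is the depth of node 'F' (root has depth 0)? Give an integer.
Path from root to F: G -> D -> A -> B -> F
Depth = number of edges = 4

Answer: 4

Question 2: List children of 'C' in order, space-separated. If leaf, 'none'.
Node C's children (from adjacency): (leaf)

Answer: none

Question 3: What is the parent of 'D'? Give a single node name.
Scan adjacency: D appears as child of G

Answer: G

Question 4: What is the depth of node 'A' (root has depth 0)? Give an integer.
Answer: 2

Derivation:
Path from root to A: G -> D -> A
Depth = number of edges = 2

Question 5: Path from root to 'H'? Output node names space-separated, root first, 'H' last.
Walk down from root: G -> D -> A -> B -> F -> H

Answer: G D A B F H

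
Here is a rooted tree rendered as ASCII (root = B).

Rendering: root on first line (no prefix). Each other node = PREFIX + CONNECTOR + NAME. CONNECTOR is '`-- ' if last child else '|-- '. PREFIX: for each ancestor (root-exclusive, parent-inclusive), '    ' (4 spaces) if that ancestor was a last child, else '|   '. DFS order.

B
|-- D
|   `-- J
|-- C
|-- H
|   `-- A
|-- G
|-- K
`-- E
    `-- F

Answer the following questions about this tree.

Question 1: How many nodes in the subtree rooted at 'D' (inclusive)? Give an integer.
Answer: 2

Derivation:
Subtree rooted at D contains: D, J
Count = 2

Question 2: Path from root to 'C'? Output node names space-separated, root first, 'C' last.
Answer: B C

Derivation:
Walk down from root: B -> C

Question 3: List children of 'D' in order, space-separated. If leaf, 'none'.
Node D's children (from adjacency): J

Answer: J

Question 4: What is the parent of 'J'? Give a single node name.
Scan adjacency: J appears as child of D

Answer: D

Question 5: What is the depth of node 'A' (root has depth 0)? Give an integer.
Answer: 2

Derivation:
Path from root to A: B -> H -> A
Depth = number of edges = 2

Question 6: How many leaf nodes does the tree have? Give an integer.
Answer: 6

Derivation:
Leaves (nodes with no children): A, C, F, G, J, K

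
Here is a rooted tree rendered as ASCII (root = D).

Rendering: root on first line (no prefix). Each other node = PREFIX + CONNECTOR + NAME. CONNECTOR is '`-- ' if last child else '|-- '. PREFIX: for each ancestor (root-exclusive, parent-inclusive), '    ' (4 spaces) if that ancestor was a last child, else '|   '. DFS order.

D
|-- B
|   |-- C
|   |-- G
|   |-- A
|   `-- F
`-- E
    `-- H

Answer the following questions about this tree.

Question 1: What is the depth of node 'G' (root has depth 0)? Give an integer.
Answer: 2

Derivation:
Path from root to G: D -> B -> G
Depth = number of edges = 2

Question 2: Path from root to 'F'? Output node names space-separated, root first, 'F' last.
Walk down from root: D -> B -> F

Answer: D B F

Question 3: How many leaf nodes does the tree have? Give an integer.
Leaves (nodes with no children): A, C, F, G, H

Answer: 5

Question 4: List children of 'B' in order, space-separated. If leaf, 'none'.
Node B's children (from adjacency): C, G, A, F

Answer: C G A F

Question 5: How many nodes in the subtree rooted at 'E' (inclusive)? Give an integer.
Subtree rooted at E contains: E, H
Count = 2

Answer: 2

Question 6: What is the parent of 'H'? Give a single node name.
Scan adjacency: H appears as child of E

Answer: E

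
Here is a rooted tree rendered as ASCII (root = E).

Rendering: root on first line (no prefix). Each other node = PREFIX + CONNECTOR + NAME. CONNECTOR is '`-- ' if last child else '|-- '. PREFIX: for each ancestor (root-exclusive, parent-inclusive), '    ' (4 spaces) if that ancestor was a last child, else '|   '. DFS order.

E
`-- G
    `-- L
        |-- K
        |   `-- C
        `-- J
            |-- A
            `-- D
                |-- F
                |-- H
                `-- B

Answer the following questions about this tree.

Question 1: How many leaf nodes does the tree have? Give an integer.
Leaves (nodes with no children): A, B, C, F, H

Answer: 5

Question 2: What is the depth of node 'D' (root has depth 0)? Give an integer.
Answer: 4

Derivation:
Path from root to D: E -> G -> L -> J -> D
Depth = number of edges = 4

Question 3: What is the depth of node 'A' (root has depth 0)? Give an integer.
Path from root to A: E -> G -> L -> J -> A
Depth = number of edges = 4

Answer: 4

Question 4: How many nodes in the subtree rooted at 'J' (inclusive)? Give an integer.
Answer: 6

Derivation:
Subtree rooted at J contains: A, B, D, F, H, J
Count = 6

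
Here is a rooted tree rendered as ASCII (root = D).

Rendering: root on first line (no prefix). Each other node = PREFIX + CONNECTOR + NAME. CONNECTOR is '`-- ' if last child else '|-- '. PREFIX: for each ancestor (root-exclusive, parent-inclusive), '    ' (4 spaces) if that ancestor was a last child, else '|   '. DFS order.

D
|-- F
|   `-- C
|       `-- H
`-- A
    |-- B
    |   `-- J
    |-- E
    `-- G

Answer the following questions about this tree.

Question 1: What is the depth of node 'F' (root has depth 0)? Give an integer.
Path from root to F: D -> F
Depth = number of edges = 1

Answer: 1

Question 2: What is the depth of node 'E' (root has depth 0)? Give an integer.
Answer: 2

Derivation:
Path from root to E: D -> A -> E
Depth = number of edges = 2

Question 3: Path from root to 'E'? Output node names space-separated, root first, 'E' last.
Walk down from root: D -> A -> E

Answer: D A E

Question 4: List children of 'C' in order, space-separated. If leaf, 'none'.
Node C's children (from adjacency): H

Answer: H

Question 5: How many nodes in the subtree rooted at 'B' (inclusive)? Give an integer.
Subtree rooted at B contains: B, J
Count = 2

Answer: 2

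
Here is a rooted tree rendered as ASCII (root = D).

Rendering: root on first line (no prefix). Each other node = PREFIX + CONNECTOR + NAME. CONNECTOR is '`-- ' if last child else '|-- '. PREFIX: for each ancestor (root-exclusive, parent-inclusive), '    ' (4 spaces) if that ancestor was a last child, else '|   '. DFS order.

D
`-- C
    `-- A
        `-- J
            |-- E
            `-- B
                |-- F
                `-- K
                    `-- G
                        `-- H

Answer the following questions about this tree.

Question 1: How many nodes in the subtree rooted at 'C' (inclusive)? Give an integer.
Subtree rooted at C contains: A, B, C, E, F, G, H, J, K
Count = 9

Answer: 9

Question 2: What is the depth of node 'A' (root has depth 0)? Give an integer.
Answer: 2

Derivation:
Path from root to A: D -> C -> A
Depth = number of edges = 2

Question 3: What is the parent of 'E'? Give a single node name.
Answer: J

Derivation:
Scan adjacency: E appears as child of J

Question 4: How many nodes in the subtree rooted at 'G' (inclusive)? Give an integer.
Subtree rooted at G contains: G, H
Count = 2

Answer: 2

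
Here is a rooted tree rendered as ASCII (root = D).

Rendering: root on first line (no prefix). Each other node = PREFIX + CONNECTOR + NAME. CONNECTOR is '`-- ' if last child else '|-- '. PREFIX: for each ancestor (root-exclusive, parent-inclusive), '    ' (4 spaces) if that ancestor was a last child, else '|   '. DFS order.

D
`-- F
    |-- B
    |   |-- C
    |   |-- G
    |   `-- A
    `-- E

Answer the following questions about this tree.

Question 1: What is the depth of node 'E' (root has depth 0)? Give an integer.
Path from root to E: D -> F -> E
Depth = number of edges = 2

Answer: 2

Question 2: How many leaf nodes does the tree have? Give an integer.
Leaves (nodes with no children): A, C, E, G

Answer: 4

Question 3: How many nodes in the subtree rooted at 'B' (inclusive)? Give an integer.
Answer: 4

Derivation:
Subtree rooted at B contains: A, B, C, G
Count = 4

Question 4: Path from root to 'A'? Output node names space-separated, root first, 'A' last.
Walk down from root: D -> F -> B -> A

Answer: D F B A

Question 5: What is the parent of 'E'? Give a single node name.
Scan adjacency: E appears as child of F

Answer: F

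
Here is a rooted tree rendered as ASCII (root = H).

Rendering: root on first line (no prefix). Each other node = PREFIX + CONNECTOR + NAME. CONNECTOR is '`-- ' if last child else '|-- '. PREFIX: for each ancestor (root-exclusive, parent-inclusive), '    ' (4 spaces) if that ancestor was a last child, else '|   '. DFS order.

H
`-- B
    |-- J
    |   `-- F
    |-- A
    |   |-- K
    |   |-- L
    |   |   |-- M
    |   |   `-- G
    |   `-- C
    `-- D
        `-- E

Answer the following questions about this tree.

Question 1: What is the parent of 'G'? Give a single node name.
Answer: L

Derivation:
Scan adjacency: G appears as child of L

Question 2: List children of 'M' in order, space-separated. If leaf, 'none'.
Node M's children (from adjacency): (leaf)

Answer: none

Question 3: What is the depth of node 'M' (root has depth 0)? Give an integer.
Answer: 4

Derivation:
Path from root to M: H -> B -> A -> L -> M
Depth = number of edges = 4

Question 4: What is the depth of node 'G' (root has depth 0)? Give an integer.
Path from root to G: H -> B -> A -> L -> G
Depth = number of edges = 4

Answer: 4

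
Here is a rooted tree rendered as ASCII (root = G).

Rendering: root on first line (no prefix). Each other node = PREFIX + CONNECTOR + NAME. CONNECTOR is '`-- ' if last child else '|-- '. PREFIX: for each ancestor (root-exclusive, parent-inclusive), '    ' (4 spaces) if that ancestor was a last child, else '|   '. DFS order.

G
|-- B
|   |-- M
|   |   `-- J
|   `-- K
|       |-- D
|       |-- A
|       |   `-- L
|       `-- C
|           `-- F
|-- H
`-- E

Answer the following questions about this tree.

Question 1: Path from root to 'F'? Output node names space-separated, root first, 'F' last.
Answer: G B K C F

Derivation:
Walk down from root: G -> B -> K -> C -> F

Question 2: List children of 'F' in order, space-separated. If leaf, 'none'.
Answer: none

Derivation:
Node F's children (from adjacency): (leaf)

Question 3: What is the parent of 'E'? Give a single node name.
Scan adjacency: E appears as child of G

Answer: G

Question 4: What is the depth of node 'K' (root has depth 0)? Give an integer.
Answer: 2

Derivation:
Path from root to K: G -> B -> K
Depth = number of edges = 2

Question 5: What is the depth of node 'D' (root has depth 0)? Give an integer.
Path from root to D: G -> B -> K -> D
Depth = number of edges = 3

Answer: 3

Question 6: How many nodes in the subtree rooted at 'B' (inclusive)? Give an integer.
Answer: 9

Derivation:
Subtree rooted at B contains: A, B, C, D, F, J, K, L, M
Count = 9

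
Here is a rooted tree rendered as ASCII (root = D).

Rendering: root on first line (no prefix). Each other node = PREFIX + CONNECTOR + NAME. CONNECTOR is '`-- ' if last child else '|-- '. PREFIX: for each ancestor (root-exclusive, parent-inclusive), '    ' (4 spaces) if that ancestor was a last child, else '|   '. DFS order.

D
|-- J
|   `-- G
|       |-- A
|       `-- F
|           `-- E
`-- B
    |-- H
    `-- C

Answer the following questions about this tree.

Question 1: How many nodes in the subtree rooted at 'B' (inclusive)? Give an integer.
Answer: 3

Derivation:
Subtree rooted at B contains: B, C, H
Count = 3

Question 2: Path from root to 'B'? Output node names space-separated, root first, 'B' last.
Answer: D B

Derivation:
Walk down from root: D -> B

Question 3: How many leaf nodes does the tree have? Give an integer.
Answer: 4

Derivation:
Leaves (nodes with no children): A, C, E, H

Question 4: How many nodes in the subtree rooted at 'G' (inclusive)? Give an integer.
Subtree rooted at G contains: A, E, F, G
Count = 4

Answer: 4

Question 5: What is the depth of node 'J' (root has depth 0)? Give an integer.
Answer: 1

Derivation:
Path from root to J: D -> J
Depth = number of edges = 1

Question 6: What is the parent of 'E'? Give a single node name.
Scan adjacency: E appears as child of F

Answer: F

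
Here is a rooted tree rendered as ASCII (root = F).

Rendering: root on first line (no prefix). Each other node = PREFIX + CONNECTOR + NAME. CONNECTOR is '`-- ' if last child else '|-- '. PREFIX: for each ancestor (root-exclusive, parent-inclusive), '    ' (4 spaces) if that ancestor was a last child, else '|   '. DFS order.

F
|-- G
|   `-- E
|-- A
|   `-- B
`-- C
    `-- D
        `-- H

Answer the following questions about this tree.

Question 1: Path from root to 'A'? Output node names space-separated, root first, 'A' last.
Walk down from root: F -> A

Answer: F A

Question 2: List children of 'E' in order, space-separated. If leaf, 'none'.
Node E's children (from adjacency): (leaf)

Answer: none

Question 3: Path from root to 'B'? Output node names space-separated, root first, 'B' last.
Walk down from root: F -> A -> B

Answer: F A B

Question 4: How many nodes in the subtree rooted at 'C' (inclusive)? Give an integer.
Answer: 3

Derivation:
Subtree rooted at C contains: C, D, H
Count = 3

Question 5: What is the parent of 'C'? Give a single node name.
Scan adjacency: C appears as child of F

Answer: F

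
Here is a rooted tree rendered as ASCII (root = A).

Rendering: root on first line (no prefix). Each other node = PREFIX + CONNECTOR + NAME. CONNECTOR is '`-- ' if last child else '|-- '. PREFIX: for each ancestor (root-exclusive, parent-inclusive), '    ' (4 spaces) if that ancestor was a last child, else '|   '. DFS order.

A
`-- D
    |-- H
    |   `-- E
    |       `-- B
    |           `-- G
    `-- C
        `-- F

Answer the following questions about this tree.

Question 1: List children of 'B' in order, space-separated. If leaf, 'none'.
Node B's children (from adjacency): G

Answer: G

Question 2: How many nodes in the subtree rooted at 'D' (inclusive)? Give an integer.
Answer: 7

Derivation:
Subtree rooted at D contains: B, C, D, E, F, G, H
Count = 7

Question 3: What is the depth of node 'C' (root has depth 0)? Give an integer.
Path from root to C: A -> D -> C
Depth = number of edges = 2

Answer: 2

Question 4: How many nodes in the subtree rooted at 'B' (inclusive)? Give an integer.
Subtree rooted at B contains: B, G
Count = 2

Answer: 2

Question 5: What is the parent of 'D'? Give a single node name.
Scan adjacency: D appears as child of A

Answer: A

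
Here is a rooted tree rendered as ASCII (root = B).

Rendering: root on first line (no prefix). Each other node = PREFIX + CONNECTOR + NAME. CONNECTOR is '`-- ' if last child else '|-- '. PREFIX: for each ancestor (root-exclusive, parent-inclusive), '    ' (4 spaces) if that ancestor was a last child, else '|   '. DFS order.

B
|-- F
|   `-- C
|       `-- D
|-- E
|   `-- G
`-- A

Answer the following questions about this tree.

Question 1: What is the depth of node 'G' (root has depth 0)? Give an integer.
Path from root to G: B -> E -> G
Depth = number of edges = 2

Answer: 2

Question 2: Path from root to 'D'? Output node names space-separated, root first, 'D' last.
Answer: B F C D

Derivation:
Walk down from root: B -> F -> C -> D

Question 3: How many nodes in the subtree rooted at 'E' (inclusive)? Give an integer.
Answer: 2

Derivation:
Subtree rooted at E contains: E, G
Count = 2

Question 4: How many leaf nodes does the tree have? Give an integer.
Answer: 3

Derivation:
Leaves (nodes with no children): A, D, G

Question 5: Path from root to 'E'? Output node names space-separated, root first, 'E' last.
Answer: B E

Derivation:
Walk down from root: B -> E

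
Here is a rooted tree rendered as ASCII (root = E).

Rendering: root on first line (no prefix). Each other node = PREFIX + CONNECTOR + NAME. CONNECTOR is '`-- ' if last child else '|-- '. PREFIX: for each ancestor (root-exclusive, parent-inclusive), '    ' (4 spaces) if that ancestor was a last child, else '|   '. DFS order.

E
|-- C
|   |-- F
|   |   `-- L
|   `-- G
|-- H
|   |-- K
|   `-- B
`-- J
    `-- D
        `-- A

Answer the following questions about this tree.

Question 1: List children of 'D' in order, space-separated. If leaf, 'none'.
Answer: A

Derivation:
Node D's children (from adjacency): A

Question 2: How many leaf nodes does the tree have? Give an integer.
Answer: 5

Derivation:
Leaves (nodes with no children): A, B, G, K, L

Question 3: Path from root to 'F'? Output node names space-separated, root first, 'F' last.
Walk down from root: E -> C -> F

Answer: E C F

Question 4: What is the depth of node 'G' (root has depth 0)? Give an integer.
Path from root to G: E -> C -> G
Depth = number of edges = 2

Answer: 2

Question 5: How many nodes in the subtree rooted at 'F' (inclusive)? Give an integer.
Answer: 2

Derivation:
Subtree rooted at F contains: F, L
Count = 2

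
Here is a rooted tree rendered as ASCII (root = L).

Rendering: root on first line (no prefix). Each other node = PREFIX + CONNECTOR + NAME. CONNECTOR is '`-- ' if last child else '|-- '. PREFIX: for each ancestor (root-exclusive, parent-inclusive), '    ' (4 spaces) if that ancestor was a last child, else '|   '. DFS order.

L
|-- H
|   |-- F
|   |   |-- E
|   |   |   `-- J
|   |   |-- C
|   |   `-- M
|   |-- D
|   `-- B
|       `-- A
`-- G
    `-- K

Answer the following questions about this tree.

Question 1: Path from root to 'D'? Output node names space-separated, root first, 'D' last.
Walk down from root: L -> H -> D

Answer: L H D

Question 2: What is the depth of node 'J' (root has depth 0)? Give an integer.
Path from root to J: L -> H -> F -> E -> J
Depth = number of edges = 4

Answer: 4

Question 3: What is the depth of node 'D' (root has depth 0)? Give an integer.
Answer: 2

Derivation:
Path from root to D: L -> H -> D
Depth = number of edges = 2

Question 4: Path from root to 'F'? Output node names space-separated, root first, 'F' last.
Walk down from root: L -> H -> F

Answer: L H F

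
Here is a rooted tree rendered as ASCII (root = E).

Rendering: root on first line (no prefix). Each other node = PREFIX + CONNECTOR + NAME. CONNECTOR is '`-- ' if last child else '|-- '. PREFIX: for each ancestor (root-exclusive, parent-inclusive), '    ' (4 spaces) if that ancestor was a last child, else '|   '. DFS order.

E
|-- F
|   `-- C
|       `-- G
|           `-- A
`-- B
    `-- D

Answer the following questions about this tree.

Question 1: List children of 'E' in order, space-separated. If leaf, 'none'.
Answer: F B

Derivation:
Node E's children (from adjacency): F, B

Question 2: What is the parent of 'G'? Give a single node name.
Answer: C

Derivation:
Scan adjacency: G appears as child of C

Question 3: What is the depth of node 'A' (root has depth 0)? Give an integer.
Path from root to A: E -> F -> C -> G -> A
Depth = number of edges = 4

Answer: 4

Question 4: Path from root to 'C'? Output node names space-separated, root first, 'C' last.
Walk down from root: E -> F -> C

Answer: E F C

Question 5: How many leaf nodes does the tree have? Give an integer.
Leaves (nodes with no children): A, D

Answer: 2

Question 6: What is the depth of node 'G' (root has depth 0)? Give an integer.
Answer: 3

Derivation:
Path from root to G: E -> F -> C -> G
Depth = number of edges = 3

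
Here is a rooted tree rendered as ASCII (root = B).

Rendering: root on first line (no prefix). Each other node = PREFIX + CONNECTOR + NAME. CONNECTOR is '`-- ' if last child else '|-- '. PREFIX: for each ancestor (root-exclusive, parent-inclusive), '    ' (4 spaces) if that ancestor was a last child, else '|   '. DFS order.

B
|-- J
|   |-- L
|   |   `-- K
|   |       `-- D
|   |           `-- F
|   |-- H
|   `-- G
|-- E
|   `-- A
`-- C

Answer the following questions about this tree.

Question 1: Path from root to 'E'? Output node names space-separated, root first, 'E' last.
Walk down from root: B -> E

Answer: B E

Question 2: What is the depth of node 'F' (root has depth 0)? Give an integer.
Path from root to F: B -> J -> L -> K -> D -> F
Depth = number of edges = 5

Answer: 5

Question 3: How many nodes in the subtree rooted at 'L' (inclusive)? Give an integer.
Subtree rooted at L contains: D, F, K, L
Count = 4

Answer: 4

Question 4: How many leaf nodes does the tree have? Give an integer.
Answer: 5

Derivation:
Leaves (nodes with no children): A, C, F, G, H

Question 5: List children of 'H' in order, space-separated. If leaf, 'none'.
Node H's children (from adjacency): (leaf)

Answer: none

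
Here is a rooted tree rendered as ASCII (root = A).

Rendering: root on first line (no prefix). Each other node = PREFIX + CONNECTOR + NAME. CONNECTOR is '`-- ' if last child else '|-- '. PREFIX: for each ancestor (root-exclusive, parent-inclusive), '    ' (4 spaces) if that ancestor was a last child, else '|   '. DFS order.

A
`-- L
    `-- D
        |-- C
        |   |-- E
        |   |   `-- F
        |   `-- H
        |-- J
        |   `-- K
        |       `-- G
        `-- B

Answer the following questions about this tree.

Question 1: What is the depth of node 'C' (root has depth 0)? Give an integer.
Answer: 3

Derivation:
Path from root to C: A -> L -> D -> C
Depth = number of edges = 3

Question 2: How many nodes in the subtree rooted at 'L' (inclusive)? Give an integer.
Subtree rooted at L contains: B, C, D, E, F, G, H, J, K, L
Count = 10

Answer: 10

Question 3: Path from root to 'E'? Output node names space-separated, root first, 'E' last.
Answer: A L D C E

Derivation:
Walk down from root: A -> L -> D -> C -> E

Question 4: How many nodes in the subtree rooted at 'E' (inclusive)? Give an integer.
Answer: 2

Derivation:
Subtree rooted at E contains: E, F
Count = 2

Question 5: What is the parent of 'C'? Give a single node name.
Scan adjacency: C appears as child of D

Answer: D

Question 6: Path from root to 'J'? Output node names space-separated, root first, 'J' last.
Walk down from root: A -> L -> D -> J

Answer: A L D J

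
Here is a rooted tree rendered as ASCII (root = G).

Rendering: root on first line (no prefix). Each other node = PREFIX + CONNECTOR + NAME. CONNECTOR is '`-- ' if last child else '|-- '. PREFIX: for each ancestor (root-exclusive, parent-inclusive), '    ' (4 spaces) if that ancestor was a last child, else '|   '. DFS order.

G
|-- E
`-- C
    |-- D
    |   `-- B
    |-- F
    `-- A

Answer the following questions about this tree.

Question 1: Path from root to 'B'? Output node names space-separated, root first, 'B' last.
Answer: G C D B

Derivation:
Walk down from root: G -> C -> D -> B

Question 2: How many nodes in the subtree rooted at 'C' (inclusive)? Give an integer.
Answer: 5

Derivation:
Subtree rooted at C contains: A, B, C, D, F
Count = 5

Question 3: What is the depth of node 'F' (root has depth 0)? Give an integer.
Answer: 2

Derivation:
Path from root to F: G -> C -> F
Depth = number of edges = 2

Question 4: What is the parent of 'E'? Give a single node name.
Answer: G

Derivation:
Scan adjacency: E appears as child of G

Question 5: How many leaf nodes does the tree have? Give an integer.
Leaves (nodes with no children): A, B, E, F

Answer: 4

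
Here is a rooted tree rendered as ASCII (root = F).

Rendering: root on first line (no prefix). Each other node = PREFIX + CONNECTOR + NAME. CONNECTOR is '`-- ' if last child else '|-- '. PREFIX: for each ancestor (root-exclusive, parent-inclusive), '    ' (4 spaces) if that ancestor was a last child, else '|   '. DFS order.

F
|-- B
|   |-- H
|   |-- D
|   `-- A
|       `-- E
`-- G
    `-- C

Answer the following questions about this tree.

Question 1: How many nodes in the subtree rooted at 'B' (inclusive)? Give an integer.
Subtree rooted at B contains: A, B, D, E, H
Count = 5

Answer: 5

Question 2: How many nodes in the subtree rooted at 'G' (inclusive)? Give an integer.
Answer: 2

Derivation:
Subtree rooted at G contains: C, G
Count = 2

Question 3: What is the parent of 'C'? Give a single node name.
Scan adjacency: C appears as child of G

Answer: G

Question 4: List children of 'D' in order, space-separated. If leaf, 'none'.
Node D's children (from adjacency): (leaf)

Answer: none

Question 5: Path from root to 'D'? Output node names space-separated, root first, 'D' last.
Walk down from root: F -> B -> D

Answer: F B D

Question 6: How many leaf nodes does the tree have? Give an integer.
Leaves (nodes with no children): C, D, E, H

Answer: 4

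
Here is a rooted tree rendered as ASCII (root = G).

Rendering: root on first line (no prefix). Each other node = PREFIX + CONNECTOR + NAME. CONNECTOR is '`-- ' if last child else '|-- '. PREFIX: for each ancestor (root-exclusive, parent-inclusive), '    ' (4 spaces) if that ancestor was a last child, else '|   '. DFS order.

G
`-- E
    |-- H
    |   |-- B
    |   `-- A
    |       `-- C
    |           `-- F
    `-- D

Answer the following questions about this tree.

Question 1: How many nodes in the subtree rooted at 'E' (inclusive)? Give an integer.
Subtree rooted at E contains: A, B, C, D, E, F, H
Count = 7

Answer: 7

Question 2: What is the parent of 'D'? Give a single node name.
Scan adjacency: D appears as child of E

Answer: E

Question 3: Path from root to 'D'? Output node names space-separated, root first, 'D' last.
Walk down from root: G -> E -> D

Answer: G E D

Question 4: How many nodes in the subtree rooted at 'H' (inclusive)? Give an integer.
Subtree rooted at H contains: A, B, C, F, H
Count = 5

Answer: 5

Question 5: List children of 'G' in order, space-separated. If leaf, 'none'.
Node G's children (from adjacency): E

Answer: E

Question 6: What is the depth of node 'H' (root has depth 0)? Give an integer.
Path from root to H: G -> E -> H
Depth = number of edges = 2

Answer: 2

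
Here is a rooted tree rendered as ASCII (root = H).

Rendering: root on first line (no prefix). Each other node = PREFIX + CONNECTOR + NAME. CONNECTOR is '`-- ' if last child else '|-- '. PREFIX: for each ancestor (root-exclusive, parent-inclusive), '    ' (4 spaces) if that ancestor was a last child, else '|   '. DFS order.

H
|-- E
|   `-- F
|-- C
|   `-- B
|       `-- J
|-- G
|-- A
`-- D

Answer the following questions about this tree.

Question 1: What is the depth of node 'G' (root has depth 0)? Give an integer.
Answer: 1

Derivation:
Path from root to G: H -> G
Depth = number of edges = 1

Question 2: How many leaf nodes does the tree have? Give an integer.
Leaves (nodes with no children): A, D, F, G, J

Answer: 5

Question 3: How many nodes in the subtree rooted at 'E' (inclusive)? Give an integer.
Answer: 2

Derivation:
Subtree rooted at E contains: E, F
Count = 2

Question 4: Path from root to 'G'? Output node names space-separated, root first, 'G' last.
Answer: H G

Derivation:
Walk down from root: H -> G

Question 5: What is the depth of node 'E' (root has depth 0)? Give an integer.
Answer: 1

Derivation:
Path from root to E: H -> E
Depth = number of edges = 1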